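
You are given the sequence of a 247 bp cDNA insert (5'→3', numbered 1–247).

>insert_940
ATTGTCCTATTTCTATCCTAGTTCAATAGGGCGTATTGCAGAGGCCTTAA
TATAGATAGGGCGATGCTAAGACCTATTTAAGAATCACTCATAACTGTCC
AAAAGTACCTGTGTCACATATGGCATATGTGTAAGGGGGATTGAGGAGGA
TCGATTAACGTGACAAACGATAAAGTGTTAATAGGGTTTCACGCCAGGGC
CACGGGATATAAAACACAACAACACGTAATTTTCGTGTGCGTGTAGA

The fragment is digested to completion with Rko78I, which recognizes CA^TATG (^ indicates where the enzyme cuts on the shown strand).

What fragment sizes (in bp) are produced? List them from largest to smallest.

122, 118, 7 bp

Rko78I sites (CATATG) start at positions 117, 124.
Rko78I cuts after base 2 of each site, so after positions 118, 125.
Linear molecule, 2 cuts → 3 fragments:
  1–118 → 118 bp
  119–125 → 7 bp
  126–247 → 122 bp
Sorted largest to smallest: 122, 118, 7 bp.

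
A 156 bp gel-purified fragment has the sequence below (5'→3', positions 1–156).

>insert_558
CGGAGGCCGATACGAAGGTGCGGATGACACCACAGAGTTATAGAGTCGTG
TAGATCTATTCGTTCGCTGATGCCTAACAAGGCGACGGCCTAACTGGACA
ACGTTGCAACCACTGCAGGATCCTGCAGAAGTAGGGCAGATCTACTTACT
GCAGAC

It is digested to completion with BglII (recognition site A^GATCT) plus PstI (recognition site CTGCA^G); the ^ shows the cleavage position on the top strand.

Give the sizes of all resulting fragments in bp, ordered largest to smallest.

BglII sites (AGATCT) start at positions 52, 138.
BglII cuts after the first base of each site, so after positions 52, 138.
PstI sites (CTGCAG) start at positions 113, 123, 149.
PstI cuts after base 5 of each site (before the last base), so after positions 117, 127, 153.
Combined cut positions: 52, 117, 127, 138, 153.
Linear molecule, 5 cuts → 6 fragments:
  1–52 → 52 bp
  53–117 → 65 bp
  118–127 → 10 bp
  128–138 → 11 bp
  139–153 → 15 bp
  154–156 → 3 bp
Sorted largest to smallest: 65, 52, 15, 11, 10, 3 bp.

65, 52, 15, 11, 10, 3 bp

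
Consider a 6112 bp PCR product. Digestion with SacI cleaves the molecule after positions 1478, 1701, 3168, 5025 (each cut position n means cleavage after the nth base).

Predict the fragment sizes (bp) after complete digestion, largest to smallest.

Linear molecule, 4 cuts → 5 fragments:
  1478 − 0 = 1478 bp
  1701 − 1478 = 223 bp
  3168 − 1701 = 1467 bp
  5025 − 3168 = 1857 bp
  6112 − 5025 = 1087 bp
Sorted largest to smallest: 1857, 1478, 1467, 1087, 223 bp.

1857, 1478, 1467, 1087, 223 bp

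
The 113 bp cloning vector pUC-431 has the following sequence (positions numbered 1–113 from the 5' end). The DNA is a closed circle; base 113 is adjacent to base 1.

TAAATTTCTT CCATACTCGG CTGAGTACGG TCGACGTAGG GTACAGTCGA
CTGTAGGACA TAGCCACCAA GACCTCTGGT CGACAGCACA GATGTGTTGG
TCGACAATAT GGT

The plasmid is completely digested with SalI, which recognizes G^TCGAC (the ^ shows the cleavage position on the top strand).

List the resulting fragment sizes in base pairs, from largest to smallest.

SalI sites (GTCGAC) start at positions 30, 46, 79, 100.
SalI cuts after the first base of each site, so after positions 30, 46, 79, 100.
Circular molecule, 4 cuts → 4 fragments:
  31–46 → 16 bp
  47–79 → 33 bp
  80–100 → 21 bp
  101–113 then 1–30 → 13 + 30 = 43 bp
Sorted largest to smallest: 43, 33, 21, 16 bp.

43, 33, 21, 16 bp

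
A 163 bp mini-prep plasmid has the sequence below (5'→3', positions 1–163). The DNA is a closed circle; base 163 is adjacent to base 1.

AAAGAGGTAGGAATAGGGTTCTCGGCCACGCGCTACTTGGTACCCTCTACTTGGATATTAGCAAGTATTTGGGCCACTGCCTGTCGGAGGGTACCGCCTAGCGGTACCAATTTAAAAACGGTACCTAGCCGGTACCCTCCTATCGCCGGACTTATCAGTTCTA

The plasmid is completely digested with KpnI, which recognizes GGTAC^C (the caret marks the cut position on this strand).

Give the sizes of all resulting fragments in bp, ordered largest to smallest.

71, 51, 17, 13, 11 bp

KpnI sites (GGTACC) start at positions 39, 90, 103, 120, 131.
KpnI cuts after base 5 of each site (before the last base), so after positions 43, 94, 107, 124, 135.
Circular molecule, 5 cuts → 5 fragments:
  44–94 → 51 bp
  95–107 → 13 bp
  108–124 → 17 bp
  125–135 → 11 bp
  136–163 then 1–43 → 28 + 43 = 71 bp
Sorted largest to smallest: 71, 51, 17, 13, 11 bp.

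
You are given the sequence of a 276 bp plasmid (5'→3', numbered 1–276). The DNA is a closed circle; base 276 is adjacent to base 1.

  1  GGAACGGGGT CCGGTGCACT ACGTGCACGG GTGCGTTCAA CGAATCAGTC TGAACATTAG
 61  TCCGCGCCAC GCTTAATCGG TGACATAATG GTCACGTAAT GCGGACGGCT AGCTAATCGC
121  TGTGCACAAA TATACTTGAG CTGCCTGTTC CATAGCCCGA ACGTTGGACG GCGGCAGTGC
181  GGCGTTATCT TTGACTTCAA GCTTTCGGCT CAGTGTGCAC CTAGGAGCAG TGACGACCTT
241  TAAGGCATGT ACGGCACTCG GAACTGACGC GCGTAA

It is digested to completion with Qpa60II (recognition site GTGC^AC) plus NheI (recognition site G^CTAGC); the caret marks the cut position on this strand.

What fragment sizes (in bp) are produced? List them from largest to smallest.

Qpa60II sites (GTGCAC) start at positions 14, 23, 122, 215.
Qpa60II cuts after base 4 of each site, so after positions 17, 26, 125, 218.
The NheI site (GCTAGC) starts at position 108.
NheI cuts after the first base of each site, so after position 108.
Combined cut positions: 17, 26, 108, 125, 218.
Circular molecule, 5 cuts → 5 fragments:
  18–26 → 9 bp
  27–108 → 82 bp
  109–125 → 17 bp
  126–218 → 93 bp
  219–276 then 1–17 → 58 + 17 = 75 bp
Sorted largest to smallest: 93, 82, 75, 17, 9 bp.

93, 82, 75, 17, 9 bp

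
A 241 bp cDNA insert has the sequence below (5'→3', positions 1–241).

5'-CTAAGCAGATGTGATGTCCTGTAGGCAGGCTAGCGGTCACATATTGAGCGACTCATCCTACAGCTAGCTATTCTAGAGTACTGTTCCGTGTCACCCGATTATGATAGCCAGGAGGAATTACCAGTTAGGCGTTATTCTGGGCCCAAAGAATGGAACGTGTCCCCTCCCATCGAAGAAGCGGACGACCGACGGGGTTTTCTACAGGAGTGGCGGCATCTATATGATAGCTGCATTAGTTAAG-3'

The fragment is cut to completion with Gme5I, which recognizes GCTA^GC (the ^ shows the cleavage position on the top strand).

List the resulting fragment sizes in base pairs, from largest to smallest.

Gme5I sites (GCTAGC) start at positions 29, 63.
Gme5I cuts after base 4 of each site, so after positions 32, 66.
Linear molecule, 2 cuts → 3 fragments:
  1–32 → 32 bp
  33–66 → 34 bp
  67–241 → 175 bp
Sorted largest to smallest: 175, 34, 32 bp.

175, 34, 32 bp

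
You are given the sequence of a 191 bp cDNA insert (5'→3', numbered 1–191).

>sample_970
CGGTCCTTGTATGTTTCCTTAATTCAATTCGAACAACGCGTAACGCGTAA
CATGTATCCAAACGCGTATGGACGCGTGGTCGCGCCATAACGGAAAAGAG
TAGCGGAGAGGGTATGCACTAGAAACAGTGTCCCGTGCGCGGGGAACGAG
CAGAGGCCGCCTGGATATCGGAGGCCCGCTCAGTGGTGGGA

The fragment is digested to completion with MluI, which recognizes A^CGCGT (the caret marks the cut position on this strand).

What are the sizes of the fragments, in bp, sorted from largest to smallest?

119, 36, 19, 10, 7 bp

MluI sites (ACGCGT) start at positions 36, 43, 62, 72.
MluI cuts after the first base of each site, so after positions 36, 43, 62, 72.
Linear molecule, 4 cuts → 5 fragments:
  1–36 → 36 bp
  37–43 → 7 bp
  44–62 → 19 bp
  63–72 → 10 bp
  73–191 → 119 bp
Sorted largest to smallest: 119, 36, 19, 10, 7 bp.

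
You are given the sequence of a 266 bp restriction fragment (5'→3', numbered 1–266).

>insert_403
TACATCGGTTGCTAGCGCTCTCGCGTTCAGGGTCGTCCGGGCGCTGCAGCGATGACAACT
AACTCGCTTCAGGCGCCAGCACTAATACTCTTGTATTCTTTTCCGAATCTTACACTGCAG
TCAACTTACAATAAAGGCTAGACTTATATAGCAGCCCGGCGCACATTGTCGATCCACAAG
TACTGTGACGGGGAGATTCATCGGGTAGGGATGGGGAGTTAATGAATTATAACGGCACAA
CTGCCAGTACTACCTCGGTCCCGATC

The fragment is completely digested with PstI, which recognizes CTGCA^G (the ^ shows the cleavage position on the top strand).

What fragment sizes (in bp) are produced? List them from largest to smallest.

PstI sites (CTGCAG) start at positions 44, 115.
PstI cuts after base 5 of each site (before the last base), so after positions 48, 119.
Linear molecule, 2 cuts → 3 fragments:
  1–48 → 48 bp
  49–119 → 71 bp
  120–266 → 147 bp
Sorted largest to smallest: 147, 71, 48 bp.

147, 71, 48 bp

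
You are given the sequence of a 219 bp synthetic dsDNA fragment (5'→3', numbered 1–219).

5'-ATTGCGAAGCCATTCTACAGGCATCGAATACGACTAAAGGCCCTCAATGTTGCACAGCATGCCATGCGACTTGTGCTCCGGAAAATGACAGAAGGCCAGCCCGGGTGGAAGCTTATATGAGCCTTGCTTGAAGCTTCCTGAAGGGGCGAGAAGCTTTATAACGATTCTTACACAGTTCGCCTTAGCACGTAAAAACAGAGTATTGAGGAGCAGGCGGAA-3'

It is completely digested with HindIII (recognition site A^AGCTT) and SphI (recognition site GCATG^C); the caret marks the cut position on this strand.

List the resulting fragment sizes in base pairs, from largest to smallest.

68, 61, 48, 22, 20 bp

HindIII sites (AAGCTT) start at positions 109, 131, 151.
HindIII cuts after the first base of each site, so after positions 109, 131, 151.
The SphI site (GCATGC) starts at position 57.
SphI cuts after base 5 of each site (before the last base), so after position 61.
Combined cut positions: 61, 109, 131, 151.
Linear molecule, 4 cuts → 5 fragments:
  1–61 → 61 bp
  62–109 → 48 bp
  110–131 → 22 bp
  132–151 → 20 bp
  152–219 → 68 bp
Sorted largest to smallest: 68, 61, 48, 22, 20 bp.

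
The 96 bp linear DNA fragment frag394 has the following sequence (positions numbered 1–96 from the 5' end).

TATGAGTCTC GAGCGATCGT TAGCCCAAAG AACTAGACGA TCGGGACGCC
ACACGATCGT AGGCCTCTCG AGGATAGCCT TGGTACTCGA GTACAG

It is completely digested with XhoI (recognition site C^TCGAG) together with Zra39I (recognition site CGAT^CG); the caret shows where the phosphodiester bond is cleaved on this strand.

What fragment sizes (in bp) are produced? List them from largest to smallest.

XhoI sites (CTCGAG) start at positions 8, 67, 86.
XhoI cuts after the first base of each site, so after positions 8, 67, 86.
Zra39I sites (CGATCG) start at positions 14, 38, 54.
Zra39I cuts after base 4 of each site, so after positions 17, 41, 57.
Combined cut positions: 8, 17, 41, 57, 67, 86.
Linear molecule, 6 cuts → 7 fragments:
  1–8 → 8 bp
  9–17 → 9 bp
  18–41 → 24 bp
  42–57 → 16 bp
  58–67 → 10 bp
  68–86 → 19 bp
  87–96 → 10 bp
Sorted largest to smallest: 24, 19, 16, 10, 10, 9, 8 bp.

24, 19, 16, 10, 10, 9, 8 bp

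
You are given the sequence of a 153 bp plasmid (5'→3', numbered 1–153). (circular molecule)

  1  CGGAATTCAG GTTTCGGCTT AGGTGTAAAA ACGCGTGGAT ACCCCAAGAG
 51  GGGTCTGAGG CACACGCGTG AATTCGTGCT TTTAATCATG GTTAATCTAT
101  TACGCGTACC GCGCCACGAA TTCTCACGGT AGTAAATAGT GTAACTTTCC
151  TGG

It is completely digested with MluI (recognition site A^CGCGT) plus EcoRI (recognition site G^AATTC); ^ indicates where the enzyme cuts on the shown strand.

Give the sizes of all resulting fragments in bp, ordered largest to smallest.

MluI sites (ACGCGT) start at positions 31, 64, 102.
MluI cuts after the first base of each site, so after positions 31, 64, 102.
EcoRI sites (GAATTC) start at positions 3, 70, 118.
EcoRI cuts after the first base of each site, so after positions 3, 70, 118.
Combined cut positions: 3, 31, 64, 70, 102, 118.
Circular molecule, 6 cuts → 6 fragments:
  4–31 → 28 bp
  32–64 → 33 bp
  65–70 → 6 bp
  71–102 → 32 bp
  103–118 → 16 bp
  119–153 then 1–3 → 35 + 3 = 38 bp
Sorted largest to smallest: 38, 33, 32, 28, 16, 6 bp.

38, 33, 32, 28, 16, 6 bp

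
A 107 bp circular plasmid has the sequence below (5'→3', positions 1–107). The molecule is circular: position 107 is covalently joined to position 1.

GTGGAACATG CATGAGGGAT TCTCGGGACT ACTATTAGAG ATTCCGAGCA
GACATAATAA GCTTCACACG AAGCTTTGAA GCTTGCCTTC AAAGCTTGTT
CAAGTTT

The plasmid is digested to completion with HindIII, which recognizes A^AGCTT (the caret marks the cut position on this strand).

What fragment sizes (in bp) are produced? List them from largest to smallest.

74, 13, 12, 8 bp

HindIII sites (AAGCTT) start at positions 59, 71, 79, 92.
HindIII cuts after the first base of each site, so after positions 59, 71, 79, 92.
Circular molecule, 4 cuts → 4 fragments:
  60–71 → 12 bp
  72–79 → 8 bp
  80–92 → 13 bp
  93–107 then 1–59 → 15 + 59 = 74 bp
Sorted largest to smallest: 74, 13, 12, 8 bp.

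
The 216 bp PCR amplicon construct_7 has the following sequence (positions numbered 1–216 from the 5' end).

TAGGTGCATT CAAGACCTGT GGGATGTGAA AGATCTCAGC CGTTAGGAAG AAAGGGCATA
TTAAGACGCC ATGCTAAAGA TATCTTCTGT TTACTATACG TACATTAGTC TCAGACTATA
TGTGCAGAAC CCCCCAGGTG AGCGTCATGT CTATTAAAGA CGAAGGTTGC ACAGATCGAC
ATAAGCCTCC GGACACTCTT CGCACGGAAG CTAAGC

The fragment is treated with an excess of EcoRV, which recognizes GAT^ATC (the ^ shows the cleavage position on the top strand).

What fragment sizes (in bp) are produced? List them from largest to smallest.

The EcoRV site (GATATC) starts at position 79.
EcoRV cuts after base 3 of each site, so after position 81.
Linear molecule, 1 cut → 2 fragments:
  1–81 → 81 bp
  82–216 → 135 bp
Sorted largest to smallest: 135, 81 bp.

135, 81 bp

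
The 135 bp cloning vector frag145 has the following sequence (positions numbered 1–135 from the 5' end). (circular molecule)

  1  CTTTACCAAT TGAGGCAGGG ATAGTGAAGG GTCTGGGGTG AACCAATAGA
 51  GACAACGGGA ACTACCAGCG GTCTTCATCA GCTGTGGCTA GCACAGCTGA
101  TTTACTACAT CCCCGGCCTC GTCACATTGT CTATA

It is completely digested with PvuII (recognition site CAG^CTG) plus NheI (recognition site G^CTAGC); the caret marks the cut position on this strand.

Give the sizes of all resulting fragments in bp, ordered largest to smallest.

120, 9, 6 bp

PvuII sites (CAGCTG) start at positions 79, 94.
PvuII cuts after base 3 of each site, so after positions 81, 96.
The NheI site (GCTAGC) starts at position 87.
NheI cuts after the first base of each site, so after position 87.
Combined cut positions: 81, 87, 96.
Circular molecule, 3 cuts → 3 fragments:
  82–87 → 6 bp
  88–96 → 9 bp
  97–135 then 1–81 → 39 + 81 = 120 bp
Sorted largest to smallest: 120, 9, 6 bp.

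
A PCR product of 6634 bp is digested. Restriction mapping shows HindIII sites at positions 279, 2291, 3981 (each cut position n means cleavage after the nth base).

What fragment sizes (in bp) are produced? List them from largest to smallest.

2653, 2012, 1690, 279 bp

Linear molecule, 3 cuts → 4 fragments:
  279 − 0 = 279 bp
  2291 − 279 = 2012 bp
  3981 − 2291 = 1690 bp
  6634 − 3981 = 2653 bp
Sorted largest to smallest: 2653, 2012, 1690, 279 bp.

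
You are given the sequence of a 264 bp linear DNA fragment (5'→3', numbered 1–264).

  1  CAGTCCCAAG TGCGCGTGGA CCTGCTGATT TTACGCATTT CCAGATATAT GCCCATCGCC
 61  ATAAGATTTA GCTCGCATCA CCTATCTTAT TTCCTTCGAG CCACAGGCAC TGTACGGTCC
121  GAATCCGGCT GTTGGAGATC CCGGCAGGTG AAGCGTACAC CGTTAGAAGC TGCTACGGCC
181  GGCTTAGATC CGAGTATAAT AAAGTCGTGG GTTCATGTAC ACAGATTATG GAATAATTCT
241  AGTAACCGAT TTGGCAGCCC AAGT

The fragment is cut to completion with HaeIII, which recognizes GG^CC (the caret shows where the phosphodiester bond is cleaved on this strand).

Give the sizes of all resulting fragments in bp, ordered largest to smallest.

178, 86 bp

The HaeIII site (GGCC) starts at position 177.
HaeIII cuts after base 2 of each site, so after position 178.
Linear molecule, 1 cut → 2 fragments:
  1–178 → 178 bp
  179–264 → 86 bp
Sorted largest to smallest: 178, 86 bp.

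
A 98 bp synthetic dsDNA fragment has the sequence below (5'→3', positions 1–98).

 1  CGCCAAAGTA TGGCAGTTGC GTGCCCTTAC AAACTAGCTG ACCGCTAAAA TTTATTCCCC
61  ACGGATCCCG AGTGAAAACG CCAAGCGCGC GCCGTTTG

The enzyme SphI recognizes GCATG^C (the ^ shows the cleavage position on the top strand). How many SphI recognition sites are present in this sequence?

0

No occurrence of GCATGC is present in the sequence.
SphI does not cut: 0 sites.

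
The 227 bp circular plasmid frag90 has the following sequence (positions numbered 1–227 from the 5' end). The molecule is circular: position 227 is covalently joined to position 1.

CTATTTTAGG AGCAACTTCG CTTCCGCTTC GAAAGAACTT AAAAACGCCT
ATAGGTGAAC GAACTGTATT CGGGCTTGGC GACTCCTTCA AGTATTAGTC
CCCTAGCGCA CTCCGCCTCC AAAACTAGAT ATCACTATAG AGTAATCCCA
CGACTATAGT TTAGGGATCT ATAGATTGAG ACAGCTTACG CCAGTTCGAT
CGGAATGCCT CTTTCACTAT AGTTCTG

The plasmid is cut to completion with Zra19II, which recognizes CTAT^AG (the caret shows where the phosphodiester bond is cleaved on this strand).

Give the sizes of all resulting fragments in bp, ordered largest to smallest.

Zra19II sites (CTATAG) start at positions 49, 135, 154, 169, 217.
Zra19II cuts after base 4 of each site, so after positions 52, 138, 157, 172, 220.
Circular molecule, 5 cuts → 5 fragments:
  53–138 → 86 bp
  139–157 → 19 bp
  158–172 → 15 bp
  173–220 → 48 bp
  221–227 then 1–52 → 7 + 52 = 59 bp
Sorted largest to smallest: 86, 59, 48, 19, 15 bp.

86, 59, 48, 19, 15 bp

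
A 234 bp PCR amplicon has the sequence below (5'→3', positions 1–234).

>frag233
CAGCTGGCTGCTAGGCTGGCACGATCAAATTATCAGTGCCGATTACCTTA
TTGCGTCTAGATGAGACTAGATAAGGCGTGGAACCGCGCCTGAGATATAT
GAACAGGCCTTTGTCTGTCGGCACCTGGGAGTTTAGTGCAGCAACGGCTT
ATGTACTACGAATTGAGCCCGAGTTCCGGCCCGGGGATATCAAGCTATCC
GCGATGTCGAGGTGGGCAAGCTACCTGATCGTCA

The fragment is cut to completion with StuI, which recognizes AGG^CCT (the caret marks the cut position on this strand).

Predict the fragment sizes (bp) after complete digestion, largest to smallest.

The StuI site (AGGCCT) starts at position 105.
StuI cuts after base 3 of each site, so after position 107.
Linear molecule, 1 cut → 2 fragments:
  1–107 → 107 bp
  108–234 → 127 bp
Sorted largest to smallest: 127, 107 bp.

127, 107 bp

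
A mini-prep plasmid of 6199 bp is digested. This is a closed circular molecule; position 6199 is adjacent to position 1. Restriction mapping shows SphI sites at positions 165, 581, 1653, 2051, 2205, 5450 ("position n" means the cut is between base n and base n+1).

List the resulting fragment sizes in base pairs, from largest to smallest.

Circular molecule, 6 cuts → 6 fragments:
  581 − 165 = 416 bp
  1653 − 581 = 1072 bp
  2051 − 1653 = 398 bp
  2205 − 2051 = 154 bp
  5450 − 2205 = 3245 bp
  wrap: 6199 − 5450 + 165 = 914 bp
Sorted largest to smallest: 3245, 1072, 914, 416, 398, 154 bp.

3245, 1072, 914, 416, 398, 154 bp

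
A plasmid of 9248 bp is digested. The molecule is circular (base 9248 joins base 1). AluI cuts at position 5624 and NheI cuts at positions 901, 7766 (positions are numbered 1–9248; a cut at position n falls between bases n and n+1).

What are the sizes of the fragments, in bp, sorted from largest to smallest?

Combined cut positions (sorted): 901, 5624, 7766.
Circular molecule, 3 cuts → 3 fragments:
  5624 − 901 = 4723 bp
  7766 − 5624 = 2142 bp
  wrap: 9248 − 7766 + 901 = 2383 bp
Sorted largest to smallest: 4723, 2383, 2142 bp.

4723, 2383, 2142 bp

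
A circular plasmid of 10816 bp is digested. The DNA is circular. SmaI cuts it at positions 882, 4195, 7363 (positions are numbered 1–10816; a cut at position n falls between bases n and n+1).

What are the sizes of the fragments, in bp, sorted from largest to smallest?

Circular molecule, 3 cuts → 3 fragments:
  4195 − 882 = 3313 bp
  7363 − 4195 = 3168 bp
  wrap: 10816 − 7363 + 882 = 4335 bp
Sorted largest to smallest: 4335, 3313, 3168 bp.

4335, 3313, 3168 bp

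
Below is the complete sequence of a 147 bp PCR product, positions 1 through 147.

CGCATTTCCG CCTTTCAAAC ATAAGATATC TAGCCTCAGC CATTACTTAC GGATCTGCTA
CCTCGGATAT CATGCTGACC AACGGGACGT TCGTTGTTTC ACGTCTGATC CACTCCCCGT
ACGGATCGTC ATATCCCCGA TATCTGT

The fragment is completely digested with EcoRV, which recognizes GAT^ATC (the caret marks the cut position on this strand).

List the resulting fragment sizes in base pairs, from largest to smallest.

EcoRV sites (GATATC) start at positions 25, 66, 139.
EcoRV cuts after base 3 of each site, so after positions 27, 68, 141.
Linear molecule, 3 cuts → 4 fragments:
  1–27 → 27 bp
  28–68 → 41 bp
  69–141 → 73 bp
  142–147 → 6 bp
Sorted largest to smallest: 73, 41, 27, 6 bp.

73, 41, 27, 6 bp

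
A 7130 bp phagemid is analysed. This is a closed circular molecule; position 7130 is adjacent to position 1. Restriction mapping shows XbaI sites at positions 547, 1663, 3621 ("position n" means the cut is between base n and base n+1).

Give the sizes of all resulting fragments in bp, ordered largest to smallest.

Circular molecule, 3 cuts → 3 fragments:
  1663 − 547 = 1116 bp
  3621 − 1663 = 1958 bp
  wrap: 7130 − 3621 + 547 = 4056 bp
Sorted largest to smallest: 4056, 1958, 1116 bp.

4056, 1958, 1116 bp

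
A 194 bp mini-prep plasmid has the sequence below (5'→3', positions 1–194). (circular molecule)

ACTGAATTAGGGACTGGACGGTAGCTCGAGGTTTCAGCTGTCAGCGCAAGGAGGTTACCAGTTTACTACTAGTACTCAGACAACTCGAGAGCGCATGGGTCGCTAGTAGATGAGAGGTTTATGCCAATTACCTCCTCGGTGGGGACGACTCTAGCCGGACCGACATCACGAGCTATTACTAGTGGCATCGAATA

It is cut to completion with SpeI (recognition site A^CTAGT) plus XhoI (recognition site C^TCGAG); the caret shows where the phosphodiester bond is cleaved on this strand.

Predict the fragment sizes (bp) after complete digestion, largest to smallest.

94, 43, 41, 16 bp

SpeI sites (ACTAGT) start at positions 68, 178.
SpeI cuts after the first base of each site, so after positions 68, 178.
XhoI sites (CTCGAG) start at positions 25, 84.
XhoI cuts after the first base of each site, so after positions 25, 84.
Combined cut positions: 25, 68, 84, 178.
Circular molecule, 4 cuts → 4 fragments:
  26–68 → 43 bp
  69–84 → 16 bp
  85–178 → 94 bp
  179–194 then 1–25 → 16 + 25 = 41 bp
Sorted largest to smallest: 94, 43, 41, 16 bp.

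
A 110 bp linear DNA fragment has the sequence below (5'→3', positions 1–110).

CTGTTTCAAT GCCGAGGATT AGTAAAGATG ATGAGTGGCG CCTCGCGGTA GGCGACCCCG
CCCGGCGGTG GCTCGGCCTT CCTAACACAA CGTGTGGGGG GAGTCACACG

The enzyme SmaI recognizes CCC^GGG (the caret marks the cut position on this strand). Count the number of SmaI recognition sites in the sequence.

No occurrence of CCCGGG is present in the sequence.
SmaI does not cut: 0 sites.

0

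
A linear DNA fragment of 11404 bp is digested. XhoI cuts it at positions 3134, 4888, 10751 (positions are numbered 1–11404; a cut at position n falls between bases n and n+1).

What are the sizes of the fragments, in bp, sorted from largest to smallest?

5863, 3134, 1754, 653 bp

Linear molecule, 3 cuts → 4 fragments:
  3134 − 0 = 3134 bp
  4888 − 3134 = 1754 bp
  10751 − 4888 = 5863 bp
  11404 − 10751 = 653 bp
Sorted largest to smallest: 5863, 3134, 1754, 653 bp.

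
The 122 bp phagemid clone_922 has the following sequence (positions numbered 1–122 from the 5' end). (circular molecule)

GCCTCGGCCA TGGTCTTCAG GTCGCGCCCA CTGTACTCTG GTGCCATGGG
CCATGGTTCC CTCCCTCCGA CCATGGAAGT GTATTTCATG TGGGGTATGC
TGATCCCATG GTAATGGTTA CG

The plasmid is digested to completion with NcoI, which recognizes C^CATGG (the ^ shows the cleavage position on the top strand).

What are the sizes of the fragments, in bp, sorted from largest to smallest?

NcoI sites (CCATGG) start at positions 8, 44, 51, 71, 106.
NcoI cuts after the first base of each site, so after positions 8, 44, 51, 71, 106.
Circular molecule, 5 cuts → 5 fragments:
  9–44 → 36 bp
  45–51 → 7 bp
  52–71 → 20 bp
  72–106 → 35 bp
  107–122 then 1–8 → 16 + 8 = 24 bp
Sorted largest to smallest: 36, 35, 24, 20, 7 bp.

36, 35, 24, 20, 7 bp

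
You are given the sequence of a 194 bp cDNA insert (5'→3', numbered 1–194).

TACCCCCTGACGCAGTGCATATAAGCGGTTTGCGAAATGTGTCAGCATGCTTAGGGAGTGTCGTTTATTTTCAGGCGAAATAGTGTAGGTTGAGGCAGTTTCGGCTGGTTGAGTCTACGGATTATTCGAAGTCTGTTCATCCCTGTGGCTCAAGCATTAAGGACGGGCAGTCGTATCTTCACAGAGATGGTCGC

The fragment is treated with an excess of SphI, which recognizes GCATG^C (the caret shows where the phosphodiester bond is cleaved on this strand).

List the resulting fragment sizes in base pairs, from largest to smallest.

145, 49 bp

The SphI site (GCATGC) starts at position 45.
SphI cuts after base 5 of each site (before the last base), so after position 49.
Linear molecule, 1 cut → 2 fragments:
  1–49 → 49 bp
  50–194 → 145 bp
Sorted largest to smallest: 145, 49 bp.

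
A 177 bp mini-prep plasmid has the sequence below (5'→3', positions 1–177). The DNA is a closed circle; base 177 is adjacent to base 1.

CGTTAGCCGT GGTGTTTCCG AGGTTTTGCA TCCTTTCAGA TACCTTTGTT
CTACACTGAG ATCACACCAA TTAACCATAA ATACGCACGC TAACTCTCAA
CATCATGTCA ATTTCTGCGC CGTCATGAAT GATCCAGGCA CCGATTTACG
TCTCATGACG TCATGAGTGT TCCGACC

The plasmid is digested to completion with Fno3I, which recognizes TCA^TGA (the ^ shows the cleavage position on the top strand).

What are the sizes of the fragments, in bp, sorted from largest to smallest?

139, 30, 8 bp

Fno3I sites (TCATGA) start at positions 123, 153, 161.
Fno3I cuts after base 3 of each site, so after positions 125, 155, 163.
Circular molecule, 3 cuts → 3 fragments:
  126–155 → 30 bp
  156–163 → 8 bp
  164–177 then 1–125 → 14 + 125 = 139 bp
Sorted largest to smallest: 139, 30, 8 bp.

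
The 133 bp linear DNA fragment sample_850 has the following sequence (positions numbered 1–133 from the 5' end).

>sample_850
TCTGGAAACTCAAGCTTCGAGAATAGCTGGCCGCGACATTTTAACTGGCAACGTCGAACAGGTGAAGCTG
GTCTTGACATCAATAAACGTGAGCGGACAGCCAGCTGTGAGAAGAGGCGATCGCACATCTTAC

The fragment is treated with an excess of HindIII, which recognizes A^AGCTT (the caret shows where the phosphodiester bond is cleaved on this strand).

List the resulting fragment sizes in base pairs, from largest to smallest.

121, 12 bp

The HindIII site (AAGCTT) starts at position 12.
HindIII cuts after the first base of each site, so after position 12.
Linear molecule, 1 cut → 2 fragments:
  1–12 → 12 bp
  13–133 → 121 bp
Sorted largest to smallest: 121, 12 bp.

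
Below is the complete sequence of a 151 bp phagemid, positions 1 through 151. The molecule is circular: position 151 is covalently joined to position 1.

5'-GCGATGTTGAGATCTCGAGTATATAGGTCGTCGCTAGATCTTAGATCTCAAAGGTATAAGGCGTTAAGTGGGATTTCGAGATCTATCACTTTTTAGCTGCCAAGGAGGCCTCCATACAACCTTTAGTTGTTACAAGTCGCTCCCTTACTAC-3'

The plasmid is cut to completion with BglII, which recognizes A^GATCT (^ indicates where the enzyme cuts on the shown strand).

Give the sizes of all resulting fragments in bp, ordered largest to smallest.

82, 36, 26, 7 bp

BglII sites (AGATCT) start at positions 10, 36, 43, 79.
BglII cuts after the first base of each site, so after positions 10, 36, 43, 79.
Circular molecule, 4 cuts → 4 fragments:
  11–36 → 26 bp
  37–43 → 7 bp
  44–79 → 36 bp
  80–151 then 1–10 → 72 + 10 = 82 bp
Sorted largest to smallest: 82, 36, 26, 7 bp.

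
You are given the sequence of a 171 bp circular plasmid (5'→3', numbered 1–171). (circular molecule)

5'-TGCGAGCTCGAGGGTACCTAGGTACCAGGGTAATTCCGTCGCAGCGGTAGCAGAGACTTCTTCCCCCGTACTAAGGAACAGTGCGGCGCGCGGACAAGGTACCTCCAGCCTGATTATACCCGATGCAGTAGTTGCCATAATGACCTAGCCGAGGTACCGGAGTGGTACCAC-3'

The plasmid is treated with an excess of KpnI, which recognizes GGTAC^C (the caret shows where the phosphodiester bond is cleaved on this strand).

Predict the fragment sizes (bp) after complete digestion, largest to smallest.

KpnI sites (GGTACC) start at positions 13, 21, 98, 153, 164.
KpnI cuts after base 5 of each site (before the last base), so after positions 17, 25, 102, 157, 168.
Circular molecule, 5 cuts → 5 fragments:
  18–25 → 8 bp
  26–102 → 77 bp
  103–157 → 55 bp
  158–168 → 11 bp
  169–171 then 1–17 → 3 + 17 = 20 bp
Sorted largest to smallest: 77, 55, 20, 11, 8 bp.

77, 55, 20, 11, 8 bp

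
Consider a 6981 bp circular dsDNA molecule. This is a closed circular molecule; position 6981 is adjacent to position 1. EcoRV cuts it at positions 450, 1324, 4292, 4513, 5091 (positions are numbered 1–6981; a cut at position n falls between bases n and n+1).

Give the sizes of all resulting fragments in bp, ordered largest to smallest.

Circular molecule, 5 cuts → 5 fragments:
  1324 − 450 = 874 bp
  4292 − 1324 = 2968 bp
  4513 − 4292 = 221 bp
  5091 − 4513 = 578 bp
  wrap: 6981 − 5091 + 450 = 2340 bp
Sorted largest to smallest: 2968, 2340, 874, 578, 221 bp.

2968, 2340, 874, 578, 221 bp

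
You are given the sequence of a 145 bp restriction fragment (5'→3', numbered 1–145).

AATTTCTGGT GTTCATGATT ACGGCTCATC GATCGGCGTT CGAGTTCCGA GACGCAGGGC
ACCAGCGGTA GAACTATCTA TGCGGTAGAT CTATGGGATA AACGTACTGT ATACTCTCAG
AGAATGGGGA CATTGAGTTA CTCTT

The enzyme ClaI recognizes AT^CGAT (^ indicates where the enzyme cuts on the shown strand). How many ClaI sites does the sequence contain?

1

ATCGAT occurs starting at position 28.
ClaI cuts at 1 site.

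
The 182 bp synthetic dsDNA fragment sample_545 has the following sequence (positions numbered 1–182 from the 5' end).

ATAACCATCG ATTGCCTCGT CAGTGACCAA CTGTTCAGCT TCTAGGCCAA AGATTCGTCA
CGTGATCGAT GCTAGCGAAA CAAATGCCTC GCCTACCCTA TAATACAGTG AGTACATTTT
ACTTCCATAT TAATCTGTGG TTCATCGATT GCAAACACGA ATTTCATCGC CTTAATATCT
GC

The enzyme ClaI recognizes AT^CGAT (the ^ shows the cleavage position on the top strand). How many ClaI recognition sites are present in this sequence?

3

ATCGAT occurs starting at positions 7, 65, 144.
ClaI cuts at 3 sites.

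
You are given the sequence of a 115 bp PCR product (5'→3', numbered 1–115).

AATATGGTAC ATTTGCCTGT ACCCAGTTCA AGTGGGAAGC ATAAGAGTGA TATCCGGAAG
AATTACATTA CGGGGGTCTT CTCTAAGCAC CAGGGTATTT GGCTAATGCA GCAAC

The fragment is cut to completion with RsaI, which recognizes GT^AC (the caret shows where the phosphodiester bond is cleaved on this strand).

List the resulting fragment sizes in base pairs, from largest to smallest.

95, 12, 8 bp

RsaI sites (GTAC) start at positions 7, 19.
RsaI cuts after base 2 of each site, so after positions 8, 20.
Linear molecule, 2 cuts → 3 fragments:
  1–8 → 8 bp
  9–20 → 12 bp
  21–115 → 95 bp
Sorted largest to smallest: 95, 12, 8 bp.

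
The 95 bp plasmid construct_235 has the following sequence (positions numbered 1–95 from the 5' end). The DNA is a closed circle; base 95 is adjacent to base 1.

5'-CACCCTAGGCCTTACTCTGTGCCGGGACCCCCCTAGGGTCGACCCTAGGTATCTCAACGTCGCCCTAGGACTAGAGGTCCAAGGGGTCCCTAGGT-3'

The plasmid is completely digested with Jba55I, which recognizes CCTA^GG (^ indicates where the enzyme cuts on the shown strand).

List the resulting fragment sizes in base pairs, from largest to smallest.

28, 25, 20, 12, 10 bp

Jba55I sites (CCTAGG) start at positions 4, 32, 44, 64, 89.
Jba55I cuts after base 4 of each site, so after positions 7, 35, 47, 67, 92.
Circular molecule, 5 cuts → 5 fragments:
  8–35 → 28 bp
  36–47 → 12 bp
  48–67 → 20 bp
  68–92 → 25 bp
  93–95 then 1–7 → 3 + 7 = 10 bp
Sorted largest to smallest: 28, 25, 20, 12, 10 bp.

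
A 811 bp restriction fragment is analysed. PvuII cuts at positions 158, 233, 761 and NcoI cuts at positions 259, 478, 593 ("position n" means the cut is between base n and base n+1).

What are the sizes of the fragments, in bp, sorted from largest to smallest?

Combined cut positions (sorted): 158, 233, 259, 478, 593, 761.
Linear molecule, 6 cuts → 7 fragments:
  158 − 0 = 158 bp
  233 − 158 = 75 bp
  259 − 233 = 26 bp
  478 − 259 = 219 bp
  593 − 478 = 115 bp
  761 − 593 = 168 bp
  811 − 761 = 50 bp
Sorted largest to smallest: 219, 168, 158, 115, 75, 50, 26 bp.

219, 168, 158, 115, 75, 50, 26 bp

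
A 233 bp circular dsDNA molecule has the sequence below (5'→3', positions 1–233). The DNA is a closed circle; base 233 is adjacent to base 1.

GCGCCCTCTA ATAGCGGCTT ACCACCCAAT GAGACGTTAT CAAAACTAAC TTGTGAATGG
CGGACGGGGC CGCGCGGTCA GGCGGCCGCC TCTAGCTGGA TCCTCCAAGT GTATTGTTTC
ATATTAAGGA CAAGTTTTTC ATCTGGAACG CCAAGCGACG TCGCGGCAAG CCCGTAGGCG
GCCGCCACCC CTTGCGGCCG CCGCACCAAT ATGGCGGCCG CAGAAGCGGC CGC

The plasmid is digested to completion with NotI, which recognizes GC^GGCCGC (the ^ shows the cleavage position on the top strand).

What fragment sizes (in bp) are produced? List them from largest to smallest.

NotI sites (GCGGCCGC) start at positions 82, 178, 194, 214, 226.
NotI cuts after base 2 of each site, so after positions 83, 179, 195, 215, 227.
Circular molecule, 5 cuts → 5 fragments:
  84–179 → 96 bp
  180–195 → 16 bp
  196–215 → 20 bp
  216–227 → 12 bp
  228–233 then 1–83 → 6 + 83 = 89 bp
Sorted largest to smallest: 96, 89, 20, 16, 12 bp.

96, 89, 20, 16, 12 bp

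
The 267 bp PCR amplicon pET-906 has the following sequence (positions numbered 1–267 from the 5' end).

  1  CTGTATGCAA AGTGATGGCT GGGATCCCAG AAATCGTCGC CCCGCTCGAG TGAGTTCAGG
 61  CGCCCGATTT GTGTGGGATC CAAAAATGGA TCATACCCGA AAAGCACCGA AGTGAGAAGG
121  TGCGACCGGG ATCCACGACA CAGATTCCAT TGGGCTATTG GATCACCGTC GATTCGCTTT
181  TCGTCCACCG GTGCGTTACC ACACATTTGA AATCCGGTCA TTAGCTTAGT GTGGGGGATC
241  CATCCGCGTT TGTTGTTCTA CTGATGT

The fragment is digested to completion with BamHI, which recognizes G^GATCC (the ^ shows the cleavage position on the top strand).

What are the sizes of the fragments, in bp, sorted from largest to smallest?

107, 54, 53, 31, 22 bp

BamHI sites (GGATCC) start at positions 22, 76, 129, 236.
BamHI cuts after the first base of each site, so after positions 22, 76, 129, 236.
Linear molecule, 4 cuts → 5 fragments:
  1–22 → 22 bp
  23–76 → 54 bp
  77–129 → 53 bp
  130–236 → 107 bp
  237–267 → 31 bp
Sorted largest to smallest: 107, 54, 53, 31, 22 bp.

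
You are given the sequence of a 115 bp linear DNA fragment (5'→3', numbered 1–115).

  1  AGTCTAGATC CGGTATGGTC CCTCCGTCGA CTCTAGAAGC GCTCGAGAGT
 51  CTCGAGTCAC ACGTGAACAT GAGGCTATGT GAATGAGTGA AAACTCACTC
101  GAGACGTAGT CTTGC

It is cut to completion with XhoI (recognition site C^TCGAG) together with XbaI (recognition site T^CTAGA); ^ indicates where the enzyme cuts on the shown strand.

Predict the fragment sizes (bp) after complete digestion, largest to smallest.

XhoI sites (CTCGAG) start at positions 42, 51, 98.
XhoI cuts after the first base of each site, so after positions 42, 51, 98.
XbaI sites (TCTAGA) start at positions 3, 32.
XbaI cuts after the first base of each site, so after positions 3, 32.
Combined cut positions: 3, 32, 42, 51, 98.
Linear molecule, 5 cuts → 6 fragments:
  1–3 → 3 bp
  4–32 → 29 bp
  33–42 → 10 bp
  43–51 → 9 bp
  52–98 → 47 bp
  99–115 → 17 bp
Sorted largest to smallest: 47, 29, 17, 10, 9, 3 bp.

47, 29, 17, 10, 9, 3 bp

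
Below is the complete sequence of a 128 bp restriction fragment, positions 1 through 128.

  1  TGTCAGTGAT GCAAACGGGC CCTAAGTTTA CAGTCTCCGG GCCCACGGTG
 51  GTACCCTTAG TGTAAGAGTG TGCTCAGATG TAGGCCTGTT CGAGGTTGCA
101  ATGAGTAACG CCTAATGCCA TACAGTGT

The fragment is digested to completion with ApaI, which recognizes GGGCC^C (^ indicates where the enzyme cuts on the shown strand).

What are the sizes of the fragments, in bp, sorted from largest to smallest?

ApaI sites (GGGCCC) start at positions 17, 39.
ApaI cuts after base 5 of each site (before the last base), so after positions 21, 43.
Linear molecule, 2 cuts → 3 fragments:
  1–21 → 21 bp
  22–43 → 22 bp
  44–128 → 85 bp
Sorted largest to smallest: 85, 22, 21 bp.

85, 22, 21 bp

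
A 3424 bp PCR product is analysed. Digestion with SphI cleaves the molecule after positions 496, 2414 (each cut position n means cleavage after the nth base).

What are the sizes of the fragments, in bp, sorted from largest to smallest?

Linear molecule, 2 cuts → 3 fragments:
  496 − 0 = 496 bp
  2414 − 496 = 1918 bp
  3424 − 2414 = 1010 bp
Sorted largest to smallest: 1918, 1010, 496 bp.

1918, 1010, 496 bp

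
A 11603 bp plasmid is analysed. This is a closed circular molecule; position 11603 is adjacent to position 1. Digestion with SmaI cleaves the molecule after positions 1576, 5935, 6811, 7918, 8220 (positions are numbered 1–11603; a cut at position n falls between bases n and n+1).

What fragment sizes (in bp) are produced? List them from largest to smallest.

4959, 4359, 1107, 876, 302 bp

Circular molecule, 5 cuts → 5 fragments:
  5935 − 1576 = 4359 bp
  6811 − 5935 = 876 bp
  7918 − 6811 = 1107 bp
  8220 − 7918 = 302 bp
  wrap: 11603 − 8220 + 1576 = 4959 bp
Sorted largest to smallest: 4959, 4359, 1107, 876, 302 bp.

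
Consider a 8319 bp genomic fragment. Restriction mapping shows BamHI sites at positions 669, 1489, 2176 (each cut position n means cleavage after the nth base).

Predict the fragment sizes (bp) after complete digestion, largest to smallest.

6143, 820, 687, 669 bp

Linear molecule, 3 cuts → 4 fragments:
  669 − 0 = 669 bp
  1489 − 669 = 820 bp
  2176 − 1489 = 687 bp
  8319 − 2176 = 6143 bp
Sorted largest to smallest: 6143, 820, 687, 669 bp.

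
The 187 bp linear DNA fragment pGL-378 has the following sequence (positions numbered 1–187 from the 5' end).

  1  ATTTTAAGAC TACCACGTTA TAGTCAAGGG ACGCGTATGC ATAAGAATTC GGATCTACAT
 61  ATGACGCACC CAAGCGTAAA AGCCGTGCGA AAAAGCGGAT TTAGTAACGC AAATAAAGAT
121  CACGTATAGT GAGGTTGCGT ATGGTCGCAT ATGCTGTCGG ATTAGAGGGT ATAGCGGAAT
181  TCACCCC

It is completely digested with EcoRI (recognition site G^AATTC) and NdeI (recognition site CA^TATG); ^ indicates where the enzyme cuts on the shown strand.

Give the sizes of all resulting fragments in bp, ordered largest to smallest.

90, 45, 28, 14, 10 bp

EcoRI sites (GAATTC) start at positions 45, 177.
EcoRI cuts after the first base of each site, so after positions 45, 177.
NdeI sites (CATATG) start at positions 58, 148.
NdeI cuts after base 2 of each site, so after positions 59, 149.
Combined cut positions: 45, 59, 149, 177.
Linear molecule, 4 cuts → 5 fragments:
  1–45 → 45 bp
  46–59 → 14 bp
  60–149 → 90 bp
  150–177 → 28 bp
  178–187 → 10 bp
Sorted largest to smallest: 90, 45, 28, 14, 10 bp.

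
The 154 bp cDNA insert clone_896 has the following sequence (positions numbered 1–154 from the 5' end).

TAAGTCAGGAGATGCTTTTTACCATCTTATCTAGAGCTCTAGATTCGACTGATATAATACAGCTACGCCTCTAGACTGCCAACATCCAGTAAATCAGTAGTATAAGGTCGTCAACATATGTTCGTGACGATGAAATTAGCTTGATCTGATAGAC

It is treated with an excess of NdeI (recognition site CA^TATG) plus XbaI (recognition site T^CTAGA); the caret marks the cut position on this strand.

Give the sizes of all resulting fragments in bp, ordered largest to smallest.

46, 38, 32, 30, 8 bp

The NdeI site (CATATG) starts at position 115.
NdeI cuts after base 2 of each site, so after position 116.
XbaI sites (TCTAGA) start at positions 30, 38, 70.
XbaI cuts after the first base of each site, so after positions 30, 38, 70.
Combined cut positions: 30, 38, 70, 116.
Linear molecule, 4 cuts → 5 fragments:
  1–30 → 30 bp
  31–38 → 8 bp
  39–70 → 32 bp
  71–116 → 46 bp
  117–154 → 38 bp
Sorted largest to smallest: 46, 38, 32, 30, 8 bp.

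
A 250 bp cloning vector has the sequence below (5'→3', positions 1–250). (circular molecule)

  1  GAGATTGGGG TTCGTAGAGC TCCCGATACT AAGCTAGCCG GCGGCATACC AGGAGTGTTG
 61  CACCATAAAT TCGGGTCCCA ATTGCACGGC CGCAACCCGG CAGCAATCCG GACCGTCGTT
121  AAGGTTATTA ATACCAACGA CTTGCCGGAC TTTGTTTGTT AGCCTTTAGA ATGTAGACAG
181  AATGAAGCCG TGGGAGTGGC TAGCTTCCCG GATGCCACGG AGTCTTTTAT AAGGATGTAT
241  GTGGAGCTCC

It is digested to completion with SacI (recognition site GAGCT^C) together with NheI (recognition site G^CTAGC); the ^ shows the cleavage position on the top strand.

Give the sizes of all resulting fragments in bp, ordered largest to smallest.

166, 49, 23, 12 bp

SacI sites (GAGCTC) start at positions 17, 244.
SacI cuts after base 5 of each site (before the last base), so after positions 21, 248.
NheI sites (GCTAGC) start at positions 33, 199.
NheI cuts after the first base of each site, so after positions 33, 199.
Combined cut positions: 21, 33, 199, 248.
Circular molecule, 4 cuts → 4 fragments:
  22–33 → 12 bp
  34–199 → 166 bp
  200–248 → 49 bp
  249–250 then 1–21 → 2 + 21 = 23 bp
Sorted largest to smallest: 166, 49, 23, 12 bp.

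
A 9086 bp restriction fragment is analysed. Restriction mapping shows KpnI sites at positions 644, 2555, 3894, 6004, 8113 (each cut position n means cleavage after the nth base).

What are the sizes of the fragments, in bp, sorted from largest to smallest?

Linear molecule, 5 cuts → 6 fragments:
  644 − 0 = 644 bp
  2555 − 644 = 1911 bp
  3894 − 2555 = 1339 bp
  6004 − 3894 = 2110 bp
  8113 − 6004 = 2109 bp
  9086 − 8113 = 973 bp
Sorted largest to smallest: 2110, 2109, 1911, 1339, 973, 644 bp.

2110, 2109, 1911, 1339, 973, 644 bp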